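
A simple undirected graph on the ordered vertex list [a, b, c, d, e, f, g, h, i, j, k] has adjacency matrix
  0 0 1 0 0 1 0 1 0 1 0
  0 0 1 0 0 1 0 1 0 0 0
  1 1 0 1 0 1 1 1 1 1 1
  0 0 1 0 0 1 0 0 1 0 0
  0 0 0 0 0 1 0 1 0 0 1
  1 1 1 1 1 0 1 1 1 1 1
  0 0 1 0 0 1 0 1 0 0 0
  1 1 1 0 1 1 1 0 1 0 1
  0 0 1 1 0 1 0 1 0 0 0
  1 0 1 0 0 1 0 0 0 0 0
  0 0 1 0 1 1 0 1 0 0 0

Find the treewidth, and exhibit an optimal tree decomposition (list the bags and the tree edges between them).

Treewidth 3.
One optimal decomposition is:
Bags: B1 = {c, f, h, k}  B2 = {c, f, g, h}  B3 = {e, f, h, k}  B4 = {a, c, f, h}  B5 = {c, f, h, i}  B6 = {c, d, f, i}  B7 = {a, c, f, j}  B8 = {b, c, f, h}
Tree: B1–B2, B1–B3, B1–B4, B2–B5, B5–B6, B4–B7, B1–B8

The largest bag has 4 vertices, giving width 3; this decomposition certifies tw(G) ≤ 3. For the lower bound, the 4 vertices {e, f, h, k} are pairwise adjacent, and any tree decomposition puts a clique entirely inside one bag — forcing width ≥ 3. Hence tw(G) = 3 exactly.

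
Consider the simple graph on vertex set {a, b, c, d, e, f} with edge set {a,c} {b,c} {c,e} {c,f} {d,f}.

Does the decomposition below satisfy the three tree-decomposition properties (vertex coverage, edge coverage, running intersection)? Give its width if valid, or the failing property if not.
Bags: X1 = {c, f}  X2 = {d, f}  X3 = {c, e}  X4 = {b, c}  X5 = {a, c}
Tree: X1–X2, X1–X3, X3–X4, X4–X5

Vertex coverage: the bags together contain {a, b, c, d, e, f}, the full vertex set. Edge coverage: each edge of G has both endpoints in at least one bag. Running intersection: for every vertex, the bags containing it form a connected subtree. All three properties hold, so this is a valid tree decomposition of width max|bag| − 1 = 1, and hence tw(G) ≤ 1.

Yes; width 1.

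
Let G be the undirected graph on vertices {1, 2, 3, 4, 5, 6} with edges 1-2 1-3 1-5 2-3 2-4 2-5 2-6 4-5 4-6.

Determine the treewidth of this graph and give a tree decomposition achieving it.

The largest bag has 3 vertices, giving width 2; this decomposition certifies tw(G) ≤ 2. On the other hand G contains the 3-clique {1, 2, 3}. A clique must lie in a single bag of any decomposition, so no decomposition can have width below 2. The upper and lower bounds meet at 2, so that is the treewidth.

Treewidth 2.
One such decomposition:
Bags: B1 = {2, 4, 5}  B2 = {1, 2, 5}  B3 = {1, 2, 3}  B4 = {2, 4, 6}
Tree: B1–B2, B2–B3, B1–B4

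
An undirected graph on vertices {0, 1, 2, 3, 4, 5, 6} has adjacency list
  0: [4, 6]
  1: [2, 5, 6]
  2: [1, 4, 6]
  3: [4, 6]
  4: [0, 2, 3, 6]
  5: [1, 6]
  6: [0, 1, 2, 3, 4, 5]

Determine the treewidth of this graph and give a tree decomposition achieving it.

Each bag holds 3 vertices, so the decomposition has width 2, which upper-bounds the treewidth. For the lower bound, the 3 vertices {1, 2, 6} are pairwise adjacent, and any tree decomposition puts a clique entirely inside one bag — forcing width ≥ 2. Combining the bounds, tw(G) = 2.

Treewidth 2.
One optimal decomposition is:
Bags: B1 = {2, 4, 6}  B2 = {1, 2, 6}  B3 = {1, 5, 6}  B4 = {3, 4, 6}  B5 = {0, 4, 6}
Tree: B1–B2, B2–B3, B1–B4, B1–B5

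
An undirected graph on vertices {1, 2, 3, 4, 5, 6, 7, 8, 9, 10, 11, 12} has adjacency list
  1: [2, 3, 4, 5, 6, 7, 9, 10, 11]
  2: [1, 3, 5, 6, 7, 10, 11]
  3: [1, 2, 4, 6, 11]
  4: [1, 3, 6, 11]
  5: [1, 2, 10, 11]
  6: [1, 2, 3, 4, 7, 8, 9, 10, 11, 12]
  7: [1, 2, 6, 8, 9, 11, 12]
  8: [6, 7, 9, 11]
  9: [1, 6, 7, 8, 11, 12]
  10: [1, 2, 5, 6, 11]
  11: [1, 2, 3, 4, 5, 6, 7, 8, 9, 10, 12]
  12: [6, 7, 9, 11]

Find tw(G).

A width-4 tree decomposition is:
Bags: B1 = {1, 2, 6, 7, 11}  B2 = {1, 6, 7, 9, 11}  B3 = {6, 7, 8, 9, 11}  B4 = {1, 2, 3, 6, 11}  B5 = {1, 3, 4, 6, 11}  B6 = {6, 7, 9, 11, 12}  B7 = {1, 2, 6, 10, 11}  B8 = {1, 2, 5, 10, 11}
Tree: B1–B2, B2–B3, B1–B4, B4–B5, B2–B6, B1–B7, B7–B8
The largest bag has 5 vertices, giving width 4; this decomposition certifies tw(G) ≤ 4. On the other hand G contains the 5-clique {1, 2, 5, 10, 11}. A clique must lie in a single bag of any decomposition, so no decomposition can have width below 4. Hence tw(G) = 4 exactly.

4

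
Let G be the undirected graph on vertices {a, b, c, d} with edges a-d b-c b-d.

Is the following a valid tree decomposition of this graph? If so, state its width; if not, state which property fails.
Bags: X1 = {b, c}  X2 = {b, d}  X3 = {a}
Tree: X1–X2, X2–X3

No — edge (d,a) lies in no bag.

A tree decomposition must satisfy three properties: every vertex lies in some bag; for every edge, both endpoints lie together in some bag; and for every vertex, the bags containing it form a connected subtree. Here edge (d,a) lies in no bag, so the decomposition is invalid.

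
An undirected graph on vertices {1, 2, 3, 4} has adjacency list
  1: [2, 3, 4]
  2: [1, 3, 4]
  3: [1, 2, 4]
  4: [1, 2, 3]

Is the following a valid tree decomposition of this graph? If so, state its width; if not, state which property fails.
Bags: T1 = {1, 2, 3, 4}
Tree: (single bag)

Vertex coverage: the bags together contain {1, 2, 3, 4}, the full vertex set. Edge coverage: each edge of G has both endpoints in at least one bag. Running intersection: for every vertex, the bags containing it form a connected subtree. All three properties hold, so this is a valid tree decomposition of width max|bag| − 1 = 3, and hence tw(G) ≤ 3.

Yes; width 3.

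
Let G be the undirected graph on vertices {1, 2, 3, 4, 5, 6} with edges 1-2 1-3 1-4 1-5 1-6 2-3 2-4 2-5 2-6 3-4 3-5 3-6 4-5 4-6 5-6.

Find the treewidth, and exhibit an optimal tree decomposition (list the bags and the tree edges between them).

Treewidth 5.
One such decomposition:
Bags: B1 = {1, 2, 3, 4, 5, 6}
Tree: (single bag)

With just one bag of size 6, the width is 6 − 1 = 5, so tw(G) ≤ 5. Conversely, {1, 2, 3, 4, 5, 6} is a clique of size 6, and the vertices of any clique must share a bag in every tree decomposition; so some bag has ≥ 6 vertices and tw(G) ≥ 5. Hence tw(G) = 5 exactly.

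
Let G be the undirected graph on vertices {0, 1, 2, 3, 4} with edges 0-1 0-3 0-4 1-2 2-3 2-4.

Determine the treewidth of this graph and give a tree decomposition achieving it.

Treewidth 2.
One optimal decomposition is:
Bags: B1 = {0, 1, 2}  B2 = {0, 2, 3}  B3 = {0, 2, 4}
Tree: B1–B2, B2–B3

Every bag has size at most 3, so the width is 3 − 1 = 2 and tw(G) ≤ 2. The edges 0–1–2–3–0 form a cycle, so G is not a tree and its treewidth is at least 2. Hence tw(G) = 2 exactly.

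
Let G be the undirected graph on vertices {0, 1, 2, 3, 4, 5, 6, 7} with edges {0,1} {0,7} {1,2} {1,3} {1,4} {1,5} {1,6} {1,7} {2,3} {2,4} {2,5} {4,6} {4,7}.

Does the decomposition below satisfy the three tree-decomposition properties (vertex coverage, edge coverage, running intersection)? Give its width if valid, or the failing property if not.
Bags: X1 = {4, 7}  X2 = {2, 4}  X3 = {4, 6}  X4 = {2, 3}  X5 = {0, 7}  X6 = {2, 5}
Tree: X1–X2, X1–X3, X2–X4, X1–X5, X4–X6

A tree decomposition must satisfy three properties: every vertex lies in some bag; for every edge, both endpoints lie together in some bag; and for every vertex, the bags containing it form a connected subtree. Here vertex 1 appears in no bag, so the decomposition is invalid.

No — vertex 1 appears in no bag.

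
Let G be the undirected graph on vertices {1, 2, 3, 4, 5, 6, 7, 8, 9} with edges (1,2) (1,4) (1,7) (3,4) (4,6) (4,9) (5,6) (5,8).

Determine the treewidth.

1

A width-1 tree decomposition is:
Bags: B1 = {4, 6}  B2 = {1, 4}  B3 = {5, 6}  B4 = {3, 4}  B5 = {1, 2}  B6 = {4, 9}  B7 = {1, 7}  B8 = {5, 8}
Tree: B1–B2, B1–B3, B1–B4, B2–B5, B1–B6, B5–B7, B3–B8
Every bag has size at most 2, so the width is 2 − 1 = 1 and tw(G) ≤ 1. Since G has at least one edge (e.g. 4–6), it is not an edgeless graph, so tw(G) ≥ 1. Combining the bounds, tw(G) = 1.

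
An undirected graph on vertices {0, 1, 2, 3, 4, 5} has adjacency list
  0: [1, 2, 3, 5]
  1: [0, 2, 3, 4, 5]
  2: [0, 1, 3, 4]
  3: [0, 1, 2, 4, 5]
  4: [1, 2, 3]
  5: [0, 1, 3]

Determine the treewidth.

3

A width-3 tree decomposition is:
Bags: B1 = {0, 1, 2, 3}  B2 = {1, 2, 3, 4}  B3 = {0, 1, 3, 5}
Tree: B1–B2, B1–B3
Every bag has size at most 4, so the width is 4 − 1 = 3 and tw(G) ≤ 3. Conversely, {0, 1, 2, 3} is a clique of size 4, and the vertices of any clique must share a bag in every tree decomposition; so some bag has ≥ 4 vertices and tw(G) ≥ 3. The upper and lower bounds meet at 3, so that is the treewidth.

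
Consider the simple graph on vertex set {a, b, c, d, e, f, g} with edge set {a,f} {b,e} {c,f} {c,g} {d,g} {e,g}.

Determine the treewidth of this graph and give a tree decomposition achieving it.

The largest bag has 2 vertices, giving width 1; this decomposition certifies tw(G) ≤ 1. Since G has at least one edge (e.g. c–f), it is not an edgeless graph, so tw(G) ≥ 1. The upper and lower bounds meet at 1, so that is the treewidth.

Treewidth 1.
One such decomposition:
Bags: B1 = {c, f}  B2 = {c, g}  B3 = {d, g}  B4 = {e, g}  B5 = {a, f}  B6 = {b, e}
Tree: B1–B2, B2–B3, B3–B4, B1–B5, B4–B6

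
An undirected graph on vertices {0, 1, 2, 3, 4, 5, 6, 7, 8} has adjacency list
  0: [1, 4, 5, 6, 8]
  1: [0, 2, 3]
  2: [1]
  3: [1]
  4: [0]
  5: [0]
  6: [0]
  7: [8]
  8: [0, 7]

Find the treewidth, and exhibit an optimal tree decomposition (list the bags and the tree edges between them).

Treewidth 1.
Bags: B1 = {0, 1}  B2 = {0, 6}  B3 = {0, 8}  B4 = {1, 2}  B5 = {0, 4}  B6 = {1, 3}  B7 = {0, 5}  B8 = {7, 8}
Tree: B1–B2, B2–B3, B1–B4, B1–B5, B1–B6, B3–B7, B3–B8

The largest bag has 2 vertices, giving width 1; this decomposition certifies tw(G) ≤ 1. Any graph with an edge has treewidth ≥ 1, and G has the edge 0–1. The upper and lower bounds meet at 1, so that is the treewidth.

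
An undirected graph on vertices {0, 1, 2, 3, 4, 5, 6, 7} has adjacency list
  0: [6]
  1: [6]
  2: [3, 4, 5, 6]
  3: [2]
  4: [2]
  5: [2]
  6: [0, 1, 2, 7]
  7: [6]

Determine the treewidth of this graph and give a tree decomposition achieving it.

Every bag has size at most 2, so the width is 2 − 1 = 1 and tw(G) ≤ 1. Since G has at least one edge (e.g. 2–6), it is not an edgeless graph, so tw(G) ≥ 1. Combining the bounds, tw(G) = 1.

Treewidth 1.
One such decomposition:
Bags: B1 = {2, 6}  B2 = {1, 6}  B3 = {6, 7}  B4 = {0, 6}  B5 = {2, 4}  B6 = {2, 5}  B7 = {2, 3}
Tree: B1–B2, B1–B3, B1–B4, B1–B5, B5–B6, B1–B7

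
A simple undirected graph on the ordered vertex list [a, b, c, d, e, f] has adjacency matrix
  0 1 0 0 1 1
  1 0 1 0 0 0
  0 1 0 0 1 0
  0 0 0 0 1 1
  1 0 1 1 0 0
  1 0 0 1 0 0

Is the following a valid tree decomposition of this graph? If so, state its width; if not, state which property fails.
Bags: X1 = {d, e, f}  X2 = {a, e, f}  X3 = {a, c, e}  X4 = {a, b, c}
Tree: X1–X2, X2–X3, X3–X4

Checking the three conditions: (i) the bags cover all of {a, b, c, d, e, f}; (ii) for each edge, some bag contains both endpoints; (iii) the bags containing any fixed vertex form a subtree. All hold, so the decomposition is valid with width 3 − 1 = 2.

Yes; width 2.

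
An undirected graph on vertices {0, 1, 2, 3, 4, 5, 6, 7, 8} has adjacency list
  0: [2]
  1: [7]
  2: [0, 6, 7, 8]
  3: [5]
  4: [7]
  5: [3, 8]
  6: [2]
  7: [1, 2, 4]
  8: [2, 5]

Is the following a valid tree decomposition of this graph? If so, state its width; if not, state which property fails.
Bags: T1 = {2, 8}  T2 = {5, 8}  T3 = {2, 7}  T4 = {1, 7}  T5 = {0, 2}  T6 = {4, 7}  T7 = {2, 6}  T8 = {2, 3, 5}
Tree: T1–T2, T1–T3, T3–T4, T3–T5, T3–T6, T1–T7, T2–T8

No — bags containing vertex 2 are not connected in the tree.

A tree decomposition must satisfy three properties: every vertex lies in some bag; for every edge, both endpoints lie together in some bag; and for every vertex, the bags containing it form a connected subtree. Here bags containing vertex 2 are not connected in the tree, so the decomposition is invalid.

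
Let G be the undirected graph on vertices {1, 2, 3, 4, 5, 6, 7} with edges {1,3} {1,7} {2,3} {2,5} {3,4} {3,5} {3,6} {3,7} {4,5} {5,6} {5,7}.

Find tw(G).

2

A width-2 tree decomposition is:
Bags: B1 = {3, 4, 5}  B2 = {3, 5, 7}  B3 = {1, 3, 7}  B4 = {3, 5, 6}  B5 = {2, 3, 5}
Tree: B1–B2, B2–B3, B2–B4, B1–B5
Every bag has size at most 3, so the width is 3 − 1 = 2 and tw(G) ≤ 2. Conversely, {1, 3, 7} is a clique of size 3, and the vertices of any clique must share a bag in every tree decomposition; so some bag has ≥ 3 vertices and tw(G) ≥ 2. Hence tw(G) = 2 exactly.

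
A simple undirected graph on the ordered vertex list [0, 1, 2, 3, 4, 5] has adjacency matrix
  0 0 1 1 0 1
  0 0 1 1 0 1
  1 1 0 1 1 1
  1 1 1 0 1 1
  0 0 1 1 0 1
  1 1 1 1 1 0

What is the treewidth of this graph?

A width-3 tree decomposition is:
Bags: B1 = {1, 2, 3, 5}  B2 = {2, 3, 4, 5}  B3 = {0, 2, 3, 5}
Tree: B1–B2, B2–B3
Every bag has size at most 4, so the width is 4 − 1 = 3 and tw(G) ≤ 3. Conversely, {0, 2, 3, 5} is a clique of size 4, and the vertices of any clique must share a bag in every tree decomposition; so some bag has ≥ 4 vertices and tw(G) ≥ 3. Therefore the treewidth is 3.

3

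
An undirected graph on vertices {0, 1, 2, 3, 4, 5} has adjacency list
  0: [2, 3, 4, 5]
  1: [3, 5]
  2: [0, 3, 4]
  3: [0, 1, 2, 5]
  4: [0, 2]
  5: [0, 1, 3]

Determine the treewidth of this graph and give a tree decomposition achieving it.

Treewidth 2.
One optimal decomposition is:
Bags: B1 = {0, 2, 3}  B2 = {0, 3, 5}  B3 = {1, 3, 5}  B4 = {0, 2, 4}
Tree: B1–B2, B2–B3, B1–B4

The largest bag has 3 vertices, giving width 2; this decomposition certifies tw(G) ≤ 2. Conversely, {0, 2, 3} is a clique of size 3, and the vertices of any clique must share a bag in every tree decomposition; so some bag has ≥ 3 vertices and tw(G) ≥ 2. Combining the bounds, tw(G) = 2.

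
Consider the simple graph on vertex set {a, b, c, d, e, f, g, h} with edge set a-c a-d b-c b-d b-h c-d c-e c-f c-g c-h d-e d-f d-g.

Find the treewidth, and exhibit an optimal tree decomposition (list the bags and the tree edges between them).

The largest bag has 3 vertices, giving width 2; this decomposition certifies tw(G) ≤ 2. Conversely, {c, d, f} is a clique of size 3, and the vertices of any clique must share a bag in every tree decomposition; so some bag has ≥ 3 vertices and tw(G) ≥ 2. Therefore the treewidth is 2.

Treewidth 2.
One optimal decomposition is:
Bags: B1 = {b, c, h}  B2 = {b, c, d}  B3 = {a, c, d}  B4 = {c, d, g}  B5 = {c, d, e}  B6 = {c, d, f}
Tree: B1–B2, B2–B3, B2–B4, B3–B5, B2–B6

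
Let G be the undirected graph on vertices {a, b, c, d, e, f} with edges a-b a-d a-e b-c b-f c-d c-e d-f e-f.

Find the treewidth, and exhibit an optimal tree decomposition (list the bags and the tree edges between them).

Treewidth 3.
One such decomposition:
Bags: B1 = {a, c, d, f}  B2 = {a, c, e, f}  B3 = {a, b, c, f}
Tree: B1–B2, B2–B3

Each bag holds 4 vertices, so the decomposition has width 3, which upper-bounds the treewidth. For the lower bound: the 4 vertex sets {c,d}, {a,e}, {f}, {b} are disjoint, each induces a connected subgraph, and every pair is joined by at least one edge of G. Contracting each set to a single vertex therefore yields K_{4} as a minor, and since treewidth is minor-monotone, tw(G) ≥ tw(K_{4}) = 3. Therefore the treewidth is 3.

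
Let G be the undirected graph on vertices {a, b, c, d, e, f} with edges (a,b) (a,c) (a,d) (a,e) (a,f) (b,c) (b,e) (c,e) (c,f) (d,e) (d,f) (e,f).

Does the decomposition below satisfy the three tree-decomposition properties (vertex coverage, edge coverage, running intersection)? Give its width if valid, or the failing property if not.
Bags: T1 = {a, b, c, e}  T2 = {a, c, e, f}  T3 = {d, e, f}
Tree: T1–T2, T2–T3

A tree decomposition must satisfy three properties: every vertex lies in some bag; for every edge, both endpoints lie together in some bag; and for every vertex, the bags containing it form a connected subtree. Here edge (a,d) lies in no bag, so the decomposition is invalid.

No — edge (a,d) lies in no bag.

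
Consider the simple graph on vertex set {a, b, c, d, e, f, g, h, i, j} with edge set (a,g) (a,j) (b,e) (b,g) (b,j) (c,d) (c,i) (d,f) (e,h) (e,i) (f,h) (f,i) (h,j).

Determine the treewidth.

A width-2 tree decomposition is:
Bags: B1 = {a, b, g}  B2 = {a, b, j}  B3 = {b, e, j}  B4 = {e, h, j}  B5 = {e, h, i}  B6 = {f, h, i}  B7 = {c, f, i}  B8 = {c, d, f}
Tree: B1–B2, B2–B3, B3–B4, B4–B5, B5–B6, B6–B7, B7–B8
Each bag holds 3 vertices, so the decomposition has width 2, which upper-bounds the treewidth. Since g–a–j–b–g is a cycle in G, G is not acyclic. Forests are exactly the graphs of treewidth ≤ 1, so tw(G) ≥ 2. Therefore the treewidth is 2.

2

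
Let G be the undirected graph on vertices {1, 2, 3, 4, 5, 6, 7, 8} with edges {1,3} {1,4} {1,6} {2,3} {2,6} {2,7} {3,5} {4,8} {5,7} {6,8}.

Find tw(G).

2

A width-2 tree decomposition is:
Bags: B1 = {2, 5, 7}  B2 = {2, 3, 5}  B3 = {2, 3, 6}  B4 = {1, 3, 6}  B5 = {1, 6, 8}  B6 = {1, 4, 8}
Tree: B1–B2, B2–B3, B3–B4, B4–B5, B5–B6
Every bag has size at most 3, so the width is 3 − 1 = 2 and tw(G) ≤ 2. For the lower bound, G contains the cycle 7–5–3–2–7, so G is not a forest; only forests have treewidth ≤ 1, hence tw(G) ≥ 2. Hence tw(G) = 2 exactly.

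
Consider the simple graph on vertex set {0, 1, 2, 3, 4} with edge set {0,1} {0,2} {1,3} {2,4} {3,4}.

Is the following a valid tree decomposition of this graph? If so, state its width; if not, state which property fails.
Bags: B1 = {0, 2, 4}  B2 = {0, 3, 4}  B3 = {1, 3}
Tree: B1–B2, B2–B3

A tree decomposition must satisfy three properties: every vertex lies in some bag; for every edge, both endpoints lie together in some bag; and for every vertex, the bags containing it form a connected subtree. Here edge (0,1) lies in no bag, so the decomposition is invalid.

No — edge (0,1) lies in no bag.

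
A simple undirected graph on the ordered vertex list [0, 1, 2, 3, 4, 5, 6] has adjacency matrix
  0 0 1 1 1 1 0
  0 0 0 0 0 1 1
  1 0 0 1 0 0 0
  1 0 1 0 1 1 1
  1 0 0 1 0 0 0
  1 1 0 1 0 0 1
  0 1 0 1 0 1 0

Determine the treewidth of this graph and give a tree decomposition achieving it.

The largest bag has 3 vertices, giving width 2; this decomposition certifies tw(G) ≤ 2. Conversely, {1, 5, 6} is a clique of size 3, and the vertices of any clique must share a bag in every tree decomposition; so some bag has ≥ 3 vertices and tw(G) ≥ 2. The upper and lower bounds meet at 2, so that is the treewidth.

Treewidth 2.
One optimal decomposition is:
Bags: B1 = {0, 3, 5}  B2 = {0, 2, 3}  B3 = {3, 5, 6}  B4 = {0, 3, 4}  B5 = {1, 5, 6}
Tree: B1–B2, B1–B3, B1–B4, B3–B5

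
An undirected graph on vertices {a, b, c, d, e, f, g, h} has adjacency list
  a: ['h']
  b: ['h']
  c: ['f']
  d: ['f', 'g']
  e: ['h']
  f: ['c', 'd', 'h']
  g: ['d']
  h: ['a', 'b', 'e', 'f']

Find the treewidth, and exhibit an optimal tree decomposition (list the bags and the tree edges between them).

Treewidth 1.
One such decomposition:
Bags: B1 = {a, h}  B2 = {f, h}  B3 = {b, h}  B4 = {d, f}  B5 = {c, f}  B6 = {e, h}  B7 = {d, g}
Tree: B1–B2, B2–B3, B2–B4, B2–B5, B2–B6, B4–B7

The largest bag has 2 vertices, giving width 1; this decomposition certifies tw(G) ≤ 1. G has an edge, so its treewidth is at least 1. Combining the bounds, tw(G) = 1.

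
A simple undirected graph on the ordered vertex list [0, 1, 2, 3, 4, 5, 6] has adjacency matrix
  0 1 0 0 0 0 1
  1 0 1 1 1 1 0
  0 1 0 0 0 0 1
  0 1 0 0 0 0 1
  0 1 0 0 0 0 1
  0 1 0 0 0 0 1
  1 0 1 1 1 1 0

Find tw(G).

2

A width-2 tree decomposition is:
Bags: B1 = {1, 5, 6}  B2 = {1, 4, 6}  B3 = {1, 3, 6}  B4 = {1, 2, 6}  B5 = {0, 1, 6}
Tree: B1–B2, B2–B3, B3–B4, B4–B5
Each bag holds 3 vertices, so the decomposition has width 2, which upper-bounds the treewidth. Since 1–5–6–4–1 is a cycle in G, G is not acyclic. Forests are exactly the graphs of treewidth ≤ 1, so tw(G) ≥ 2. The upper and lower bounds meet at 2, so that is the treewidth.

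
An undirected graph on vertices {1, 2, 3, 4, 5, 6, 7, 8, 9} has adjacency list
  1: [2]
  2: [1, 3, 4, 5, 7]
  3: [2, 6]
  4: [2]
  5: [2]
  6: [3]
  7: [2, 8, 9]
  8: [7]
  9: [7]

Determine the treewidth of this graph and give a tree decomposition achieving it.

The largest bag has 2 vertices, giving width 1; this decomposition certifies tw(G) ≤ 1. Since G has at least one edge (e.g. 7–2), it is not an edgeless graph, so tw(G) ≥ 1. Therefore the treewidth is 1.

Treewidth 1.
Bags: B1 = {2, 7}  B2 = {2, 3}  B3 = {2, 4}  B4 = {2, 5}  B5 = {7, 8}  B6 = {3, 6}  B7 = {1, 2}  B8 = {7, 9}
Tree: B1–B2, B1–B3, B2–B4, B1–B5, B2–B6, B4–B7, B5–B8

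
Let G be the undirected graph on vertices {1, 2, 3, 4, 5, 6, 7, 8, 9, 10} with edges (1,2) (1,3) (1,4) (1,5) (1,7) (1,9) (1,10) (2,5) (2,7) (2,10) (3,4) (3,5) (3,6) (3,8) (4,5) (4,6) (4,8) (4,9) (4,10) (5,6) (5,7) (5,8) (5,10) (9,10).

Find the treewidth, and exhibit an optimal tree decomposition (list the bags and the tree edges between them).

Every bag has size at most 4, so the width is 4 − 1 = 3 and tw(G) ≤ 3. For the lower bound, the 4 vertices {1, 4, 9, 10} are pairwise adjacent, and any tree decomposition puts a clique entirely inside one bag — forcing width ≥ 3. The upper and lower bounds meet at 3, so that is the treewidth.

Treewidth 3.
One optimal decomposition is:
Bags: B1 = {1, 2, 5, 10}  B2 = {1, 2, 5, 7}  B3 = {1, 4, 5, 10}  B4 = {1, 3, 4, 5}  B5 = {3, 4, 5, 8}  B6 = {1, 4, 9, 10}  B7 = {3, 4, 5, 6}
Tree: B1–B2, B1–B3, B3–B4, B4–B5, B3–B6, B5–B7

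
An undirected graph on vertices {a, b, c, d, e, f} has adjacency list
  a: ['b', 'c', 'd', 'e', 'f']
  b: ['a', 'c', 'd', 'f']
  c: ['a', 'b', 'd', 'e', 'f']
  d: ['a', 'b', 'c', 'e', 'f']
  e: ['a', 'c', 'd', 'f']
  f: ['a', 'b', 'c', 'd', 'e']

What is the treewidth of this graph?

4

A width-4 tree decomposition is:
Bags: B1 = {a, b, c, d, f}  B2 = {a, c, d, e, f}
Tree: B1–B2
The largest bag has 5 vertices, giving width 4; this decomposition certifies tw(G) ≤ 4. Conversely, {a, c, d, e, f} is a clique of size 5, and the vertices of any clique must share a bag in every tree decomposition; so some bag has ≥ 5 vertices and tw(G) ≥ 4. Therefore the treewidth is 4.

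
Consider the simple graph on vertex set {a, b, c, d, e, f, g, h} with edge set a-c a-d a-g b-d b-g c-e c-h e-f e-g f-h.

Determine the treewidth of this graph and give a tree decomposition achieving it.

Treewidth 2.
One such decomposition:
Bags: B1 = {c, f, h}  B2 = {c, e, f}  B3 = {a, c, e}  B4 = {a, e, g}  B5 = {a, d, g}  B6 = {b, d, g}
Tree: B1–B2, B2–B3, B3–B4, B4–B5, B5–B6

The largest bag has 3 vertices, giving width 2; this decomposition certifies tw(G) ≤ 2. The edges h–f–e–c–h form a cycle, so G is not a tree and its treewidth is at least 2. Therefore the treewidth is 2.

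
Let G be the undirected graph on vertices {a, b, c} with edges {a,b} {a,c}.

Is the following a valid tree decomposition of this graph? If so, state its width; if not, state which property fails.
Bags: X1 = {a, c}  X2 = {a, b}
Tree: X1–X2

Yes; width 1.

Every vertex of G appears in some bag (union = {a, b, c}); every edge is covered by a bag; and for each vertex v the set of bags containing v is connected in the bag tree. The decomposition is therefore valid. The largest bag has 2 vertices, so the width is 1.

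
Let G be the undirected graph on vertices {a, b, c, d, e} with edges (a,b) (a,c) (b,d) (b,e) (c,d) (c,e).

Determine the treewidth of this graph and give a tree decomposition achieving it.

Treewidth 2.
Bags: B1 = {b, c, e}  B2 = {b, c, d}  B3 = {a, b, c}
Tree: B1–B2, B2–B3

Every bag has size at most 3, so the width is 3 − 1 = 2 and tw(G) ≤ 2. The edges e–b–d–c–e form a cycle, so G is not a tree and its treewidth is at least 2. Combining the bounds, tw(G) = 2.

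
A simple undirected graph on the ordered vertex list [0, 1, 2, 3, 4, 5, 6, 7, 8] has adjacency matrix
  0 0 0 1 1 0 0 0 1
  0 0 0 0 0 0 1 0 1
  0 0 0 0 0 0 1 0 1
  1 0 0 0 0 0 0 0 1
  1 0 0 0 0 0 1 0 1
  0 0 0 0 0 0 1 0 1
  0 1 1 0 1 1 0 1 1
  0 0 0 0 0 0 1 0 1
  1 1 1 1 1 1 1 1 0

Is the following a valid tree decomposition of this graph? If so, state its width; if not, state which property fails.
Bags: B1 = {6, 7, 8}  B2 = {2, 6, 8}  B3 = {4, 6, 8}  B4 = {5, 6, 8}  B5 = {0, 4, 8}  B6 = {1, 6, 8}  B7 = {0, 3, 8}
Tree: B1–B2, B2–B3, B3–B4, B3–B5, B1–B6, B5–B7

Yes; width 2.

Checking the three conditions: (i) the bags cover all of {0, 1, 2, 3, 4, 5, 6, 7, 8}; (ii) for each edge, some bag contains both endpoints; (iii) the bags containing any fixed vertex form a subtree. All hold, so the decomposition is valid with width 3 − 1 = 2.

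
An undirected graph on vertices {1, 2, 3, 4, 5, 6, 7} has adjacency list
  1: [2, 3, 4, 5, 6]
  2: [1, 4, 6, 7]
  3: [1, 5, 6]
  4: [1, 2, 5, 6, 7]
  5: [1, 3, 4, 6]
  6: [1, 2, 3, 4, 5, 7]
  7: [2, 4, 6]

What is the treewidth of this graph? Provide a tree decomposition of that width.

Treewidth 3.
One such decomposition:
Bags: B1 = {1, 2, 4, 6}  B2 = {1, 4, 5, 6}  B3 = {1, 3, 5, 6}  B4 = {2, 4, 6, 7}
Tree: B1–B2, B2–B3, B1–B4

Every bag has size at most 4, so the width is 4 − 1 = 3 and tw(G) ≤ 3. On the other hand G contains the 4-clique {1, 3, 5, 6}. A clique must lie in a single bag of any decomposition, so no decomposition can have width below 3. The upper and lower bounds meet at 3, so that is the treewidth.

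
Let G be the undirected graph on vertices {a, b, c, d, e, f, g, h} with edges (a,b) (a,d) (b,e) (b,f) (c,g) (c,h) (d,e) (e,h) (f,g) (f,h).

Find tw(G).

2

A width-2 tree decomposition is:
Bags: B1 = {a, b, d}  B2 = {b, d, e}  B3 = {b, e, f}  B4 = {e, f, h}  B5 = {f, g, h}  B6 = {c, g, h}
Tree: B1–B2, B2–B3, B3–B4, B4–B5, B5–B6
Every bag has size at most 3, so the width is 3 − 1 = 2 and tw(G) ≤ 2. For the lower bound, G contains the cycle a–d–e–b–a, so G is not a forest; only forests have treewidth ≤ 1, hence tw(G) ≥ 2. The upper and lower bounds meet at 2, so that is the treewidth.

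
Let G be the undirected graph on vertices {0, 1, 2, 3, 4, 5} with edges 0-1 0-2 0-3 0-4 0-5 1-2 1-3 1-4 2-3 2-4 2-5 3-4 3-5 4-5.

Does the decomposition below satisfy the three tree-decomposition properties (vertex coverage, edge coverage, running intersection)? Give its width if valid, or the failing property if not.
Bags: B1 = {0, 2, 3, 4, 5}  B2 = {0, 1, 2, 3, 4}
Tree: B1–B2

Yes; width 4.

Checking the three conditions: (i) the bags cover all of {0, 1, 2, 3, 4, 5}; (ii) for each edge, some bag contains both endpoints; (iii) the bags containing any fixed vertex form a subtree. All hold, so the decomposition is valid with width 5 − 1 = 4.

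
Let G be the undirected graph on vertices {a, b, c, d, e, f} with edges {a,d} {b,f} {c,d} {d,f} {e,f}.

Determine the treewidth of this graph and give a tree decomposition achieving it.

Treewidth 1.
One such decomposition:
Bags: B1 = {b, f}  B2 = {d, f}  B3 = {e, f}  B4 = {c, d}  B5 = {a, d}
Tree: B1–B2, B1–B3, B2–B4, B4–B5

Each bag holds 2 vertices, so the decomposition has width 1, which upper-bounds the treewidth. Any graph with an edge has treewidth ≥ 1, and G has the edge f–b. Therefore the treewidth is 1.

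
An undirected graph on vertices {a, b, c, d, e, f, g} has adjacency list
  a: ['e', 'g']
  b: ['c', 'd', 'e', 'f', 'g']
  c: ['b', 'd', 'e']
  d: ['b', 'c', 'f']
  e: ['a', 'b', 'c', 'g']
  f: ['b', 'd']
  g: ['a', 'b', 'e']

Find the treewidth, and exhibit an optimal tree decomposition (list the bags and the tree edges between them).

Each bag holds 3 vertices, so the decomposition has width 2, which upper-bounds the treewidth. For the lower bound, the 3 vertices {a, e, g} are pairwise adjacent, and any tree decomposition puts a clique entirely inside one bag — forcing width ≥ 2. Combining the bounds, tw(G) = 2.

Treewidth 2.
One optimal decomposition is:
Bags: B1 = {b, e, g}  B2 = {b, c, e}  B3 = {b, c, d}  B4 = {a, e, g}  B5 = {b, d, f}
Tree: B1–B2, B2–B3, B1–B4, B3–B5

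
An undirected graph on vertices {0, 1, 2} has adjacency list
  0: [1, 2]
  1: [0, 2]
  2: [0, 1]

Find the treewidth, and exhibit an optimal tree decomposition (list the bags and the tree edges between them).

With just one bag of size 3, the width is 3 − 1 = 2, so tw(G) ≤ 2. For the lower bound, the 3 vertices {0, 1, 2} are pairwise adjacent, and any tree decomposition puts a clique entirely inside one bag — forcing width ≥ 2. The upper and lower bounds meet at 2, so that is the treewidth.

Treewidth 2.
One such decomposition:
Bags: B1 = {0, 1, 2}
Tree: (single bag)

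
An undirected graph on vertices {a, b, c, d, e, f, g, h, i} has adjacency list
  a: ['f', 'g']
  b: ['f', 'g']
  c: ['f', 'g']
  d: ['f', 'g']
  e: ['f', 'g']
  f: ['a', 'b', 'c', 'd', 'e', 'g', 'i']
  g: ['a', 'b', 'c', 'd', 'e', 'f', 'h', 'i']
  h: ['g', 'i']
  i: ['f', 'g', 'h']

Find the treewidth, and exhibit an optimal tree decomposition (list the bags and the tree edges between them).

The largest bag has 3 vertices, giving width 2; this decomposition certifies tw(G) ≤ 2. Conversely, {g, h, i} is a clique of size 3, and the vertices of any clique must share a bag in every tree decomposition; so some bag has ≥ 3 vertices and tw(G) ≥ 2. Combining the bounds, tw(G) = 2.

Treewidth 2.
One optimal decomposition is:
Bags: B1 = {a, f, g}  B2 = {e, f, g}  B3 = {f, g, i}  B4 = {g, h, i}  B5 = {c, f, g}  B6 = {d, f, g}  B7 = {b, f, g}
Tree: B1–B2, B2–B3, B3–B4, B1–B5, B2–B6, B5–B7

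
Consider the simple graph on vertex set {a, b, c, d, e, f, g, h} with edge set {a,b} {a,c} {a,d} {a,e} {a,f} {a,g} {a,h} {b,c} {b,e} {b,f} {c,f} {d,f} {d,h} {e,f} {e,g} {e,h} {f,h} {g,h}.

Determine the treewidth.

3

A width-3 tree decomposition is:
Bags: B1 = {a, b, c, f}  B2 = {a, b, e, f}  B3 = {a, e, f, h}  B4 = {a, d, f, h}  B5 = {a, e, g, h}
Tree: B1–B2, B2–B3, B3–B4, B3–B5
Each bag holds 4 vertices, so the decomposition has width 3, which upper-bounds the treewidth. For the lower bound, the 4 vertices {a, e, g, h} are pairwise adjacent, and any tree decomposition puts a clique entirely inside one bag — forcing width ≥ 3. Therefore the treewidth is 3.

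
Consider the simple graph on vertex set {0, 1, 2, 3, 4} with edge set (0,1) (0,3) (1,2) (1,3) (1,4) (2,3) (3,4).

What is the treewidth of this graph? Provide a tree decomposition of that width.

Treewidth 2.
Bags: B1 = {1, 2, 3}  B2 = {0, 1, 3}  B3 = {1, 3, 4}
Tree: B1–B2, B1–B3

The largest bag has 3 vertices, giving width 2; this decomposition certifies tw(G) ≤ 2. Conversely, {0, 1, 3} is a clique of size 3, and the vertices of any clique must share a bag in every tree decomposition; so some bag has ≥ 3 vertices and tw(G) ≥ 2. Combining the bounds, tw(G) = 2.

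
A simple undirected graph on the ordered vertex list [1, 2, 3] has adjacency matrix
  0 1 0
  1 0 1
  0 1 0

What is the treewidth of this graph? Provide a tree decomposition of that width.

Treewidth 1.
One optimal decomposition is:
Bags: B1 = {2, 3}  B2 = {1, 2}
Tree: B1–B2

The largest bag has 2 vertices, giving width 1; this decomposition certifies tw(G) ≤ 1. G has an edge, so its treewidth is at least 1. The upper and lower bounds meet at 1, so that is the treewidth.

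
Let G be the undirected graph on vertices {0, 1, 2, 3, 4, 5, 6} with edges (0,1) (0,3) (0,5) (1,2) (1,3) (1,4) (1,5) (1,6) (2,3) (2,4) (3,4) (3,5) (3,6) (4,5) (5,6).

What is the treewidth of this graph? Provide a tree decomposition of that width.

Treewidth 3.
One optimal decomposition is:
Bags: B1 = {1, 3, 5, 6}  B2 = {1, 3, 4, 5}  B3 = {1, 2, 3, 4}  B4 = {0, 1, 3, 5}
Tree: B1–B2, B2–B3, B2–B4

Every bag has size at most 4, so the width is 4 − 1 = 3 and tw(G) ≤ 3. Conversely, {1, 2, 3, 4} is a clique of size 4, and the vertices of any clique must share a bag in every tree decomposition; so some bag has ≥ 4 vertices and tw(G) ≥ 3. Therefore the treewidth is 3.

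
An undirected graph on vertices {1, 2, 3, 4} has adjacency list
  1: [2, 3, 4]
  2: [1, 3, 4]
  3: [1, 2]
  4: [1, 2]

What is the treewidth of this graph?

A width-2 tree decomposition is:
Bags: B1 = {1, 2, 4}  B2 = {1, 2, 3}
Tree: B1–B2
Every bag has size at most 3, so the width is 3 − 1 = 2 and tw(G) ≤ 2. For the lower bound, the 3 vertices {1, 2, 3} are pairwise adjacent, and any tree decomposition puts a clique entirely inside one bag — forcing width ≥ 2. The upper and lower bounds meet at 2, so that is the treewidth.

2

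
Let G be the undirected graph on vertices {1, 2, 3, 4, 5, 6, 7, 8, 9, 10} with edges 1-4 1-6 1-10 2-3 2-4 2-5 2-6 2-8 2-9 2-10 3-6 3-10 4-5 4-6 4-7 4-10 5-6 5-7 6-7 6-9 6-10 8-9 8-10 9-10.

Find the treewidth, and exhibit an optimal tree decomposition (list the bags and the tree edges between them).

Treewidth 3.
Bags: B1 = {2, 3, 6, 10}  B2 = {2, 6, 9, 10}  B3 = {2, 8, 9, 10}  B4 = {2, 4, 6, 10}  B5 = {2, 4, 5, 6}  B6 = {4, 5, 6, 7}  B7 = {1, 4, 6, 10}
Tree: B1–B2, B2–B3, B2–B4, B4–B5, B5–B6, B4–B7

Every bag has size at most 4, so the width is 4 − 1 = 3 and tw(G) ≤ 3. On the other hand G contains the 4-clique {2, 8, 9, 10}. A clique must lie in a single bag of any decomposition, so no decomposition can have width below 3. Therefore the treewidth is 3.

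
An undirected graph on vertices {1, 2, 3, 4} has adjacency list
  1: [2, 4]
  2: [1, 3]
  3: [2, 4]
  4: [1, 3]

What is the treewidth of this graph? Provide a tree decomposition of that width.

Every bag has size at most 3, so the width is 3 − 1 = 2 and tw(G) ≤ 2. For the lower bound, G contains the cycle 4–3–2–1–4, so G is not a forest; only forests have treewidth ≤ 1, hence tw(G) ≥ 2. Hence tw(G) = 2 exactly.

Treewidth 2.
Bags: B1 = {2, 3, 4}  B2 = {1, 2, 4}
Tree: B1–B2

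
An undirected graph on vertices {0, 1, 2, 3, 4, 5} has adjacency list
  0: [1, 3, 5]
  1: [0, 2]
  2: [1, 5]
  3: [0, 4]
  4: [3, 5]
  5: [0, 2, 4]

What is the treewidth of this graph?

A width-2 tree decomposition is:
Bags: B1 = {0, 3, 4}  B2 = {0, 4, 5}  B3 = {0, 1, 5}  B4 = {1, 2, 5}
Tree: B1–B2, B2–B3, B3–B4
Each bag holds 3 vertices, so the decomposition has width 2, which upper-bounds the treewidth. Since 3–4–5–0–3 is a cycle in G, G is not acyclic. Forests are exactly the graphs of treewidth ≤ 1, so tw(G) ≥ 2. The upper and lower bounds meet at 2, so that is the treewidth.

2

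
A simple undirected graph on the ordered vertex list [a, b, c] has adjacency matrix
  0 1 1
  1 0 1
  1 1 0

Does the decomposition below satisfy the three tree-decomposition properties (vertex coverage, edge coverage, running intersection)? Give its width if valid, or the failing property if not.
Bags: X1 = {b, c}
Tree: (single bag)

No — vertex a appears in no bag.

A tree decomposition must satisfy three properties: every vertex lies in some bag; for every edge, both endpoints lie together in some bag; and for every vertex, the bags containing it form a connected subtree. Here vertex a appears in no bag, so the decomposition is invalid.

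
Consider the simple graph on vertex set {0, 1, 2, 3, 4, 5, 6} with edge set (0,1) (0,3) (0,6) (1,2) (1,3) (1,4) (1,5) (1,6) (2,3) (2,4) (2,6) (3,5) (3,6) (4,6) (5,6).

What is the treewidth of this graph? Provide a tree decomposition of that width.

Treewidth 3.
One such decomposition:
Bags: B1 = {0, 1, 3, 6}  B2 = {1, 2, 3, 6}  B3 = {1, 2, 4, 6}  B4 = {1, 3, 5, 6}
Tree: B1–B2, B2–B3, B2–B4

Every bag has size at most 4, so the width is 4 − 1 = 3 and tw(G) ≤ 3. Conversely, {0, 1, 3, 6} is a clique of size 4, and the vertices of any clique must share a bag in every tree decomposition; so some bag has ≥ 4 vertices and tw(G) ≥ 3. Combining the bounds, tw(G) = 3.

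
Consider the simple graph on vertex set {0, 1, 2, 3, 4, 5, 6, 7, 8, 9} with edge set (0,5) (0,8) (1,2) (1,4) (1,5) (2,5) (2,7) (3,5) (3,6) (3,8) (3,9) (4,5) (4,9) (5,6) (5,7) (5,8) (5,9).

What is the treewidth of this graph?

A width-2 tree decomposition is:
Bags: B1 = {4, 5, 9}  B2 = {3, 5, 9}  B3 = {3, 5, 8}  B4 = {1, 4, 5}  B5 = {1, 2, 5}  B6 = {3, 5, 6}  B7 = {2, 5, 7}  B8 = {0, 5, 8}
Tree: B1–B2, B2–B3, B1–B4, B4–B5, B3–B6, B5–B7, B3–B8
Each bag holds 3 vertices, so the decomposition has width 2, which upper-bounds the treewidth. For the lower bound, the 3 vertices {0, 5, 8} are pairwise adjacent, and any tree decomposition puts a clique entirely inside one bag — forcing width ≥ 2. Combining the bounds, tw(G) = 2.

2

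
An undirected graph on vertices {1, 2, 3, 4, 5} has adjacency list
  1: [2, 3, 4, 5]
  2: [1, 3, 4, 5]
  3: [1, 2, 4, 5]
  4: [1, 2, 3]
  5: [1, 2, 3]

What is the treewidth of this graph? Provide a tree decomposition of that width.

Treewidth 3.
One such decomposition:
Bags: B1 = {1, 2, 3, 4}  B2 = {1, 2, 3, 5}
Tree: B1–B2

Every bag has size at most 4, so the width is 4 − 1 = 3 and tw(G) ≤ 3. Conversely, {1, 2, 3, 4} is a clique of size 4, and the vertices of any clique must share a bag in every tree decomposition; so some bag has ≥ 4 vertices and tw(G) ≥ 3. Hence tw(G) = 3 exactly.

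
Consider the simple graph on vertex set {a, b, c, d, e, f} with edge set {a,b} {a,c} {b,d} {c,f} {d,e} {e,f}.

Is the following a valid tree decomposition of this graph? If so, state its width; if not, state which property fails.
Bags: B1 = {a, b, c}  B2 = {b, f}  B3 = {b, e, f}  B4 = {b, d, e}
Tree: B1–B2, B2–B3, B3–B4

No — edge (c,f) lies in no bag.

A tree decomposition must satisfy three properties: every vertex lies in some bag; for every edge, both endpoints lie together in some bag; and for every vertex, the bags containing it form a connected subtree. Here edge (c,f) lies in no bag, so the decomposition is invalid.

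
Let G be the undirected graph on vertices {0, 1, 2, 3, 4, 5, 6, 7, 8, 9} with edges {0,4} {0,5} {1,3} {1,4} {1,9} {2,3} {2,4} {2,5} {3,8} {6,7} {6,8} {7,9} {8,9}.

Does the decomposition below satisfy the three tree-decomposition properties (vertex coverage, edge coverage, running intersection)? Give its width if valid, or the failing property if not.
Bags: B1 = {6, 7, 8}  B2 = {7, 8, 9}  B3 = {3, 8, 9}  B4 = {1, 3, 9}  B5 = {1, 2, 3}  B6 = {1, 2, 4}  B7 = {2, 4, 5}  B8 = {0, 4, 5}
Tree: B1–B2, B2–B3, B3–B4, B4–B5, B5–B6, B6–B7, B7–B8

Yes; width 2.

Every vertex of G appears in some bag (union = {0, 1, 2, 3, 4, 5, 6, 7, 8, 9}); every edge is covered by a bag; and for each vertex v the set of bags containing v is connected in the bag tree. The decomposition is therefore valid. The largest bag has 3 vertices, so the width is 2.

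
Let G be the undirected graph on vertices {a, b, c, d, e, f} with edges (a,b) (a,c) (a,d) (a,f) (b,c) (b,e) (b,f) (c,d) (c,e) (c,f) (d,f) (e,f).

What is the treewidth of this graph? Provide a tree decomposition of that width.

The largest bag has 4 vertices, giving width 3; this decomposition certifies tw(G) ≤ 3. Conversely, {b, c, e, f} is a clique of size 4, and the vertices of any clique must share a bag in every tree decomposition; so some bag has ≥ 4 vertices and tw(G) ≥ 3. Combining the bounds, tw(G) = 3.

Treewidth 3.
Bags: B1 = {a, c, d, f}  B2 = {a, b, c, f}  B3 = {b, c, e, f}
Tree: B1–B2, B2–B3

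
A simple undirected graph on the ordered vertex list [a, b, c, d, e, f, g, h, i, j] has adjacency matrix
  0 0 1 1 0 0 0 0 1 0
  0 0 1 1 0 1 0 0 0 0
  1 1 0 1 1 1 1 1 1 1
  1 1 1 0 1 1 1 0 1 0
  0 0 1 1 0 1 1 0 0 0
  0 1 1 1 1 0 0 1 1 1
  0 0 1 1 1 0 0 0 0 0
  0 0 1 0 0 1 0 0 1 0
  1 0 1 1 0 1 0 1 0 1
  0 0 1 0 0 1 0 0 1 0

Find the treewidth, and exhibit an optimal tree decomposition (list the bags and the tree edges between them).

Treewidth 3.
Bags: B1 = {c, d, f, i}  B2 = {c, d, e, f}  B3 = {a, c, d, i}  B4 = {c, f, i, j}  B5 = {b, c, d, f}  B6 = {c, d, e, g}  B7 = {c, f, h, i}
Tree: B1–B2, B1–B3, B1–B4, B1–B5, B2–B6, B4–B7

Every bag has size at most 4, so the width is 4 − 1 = 3 and tw(G) ≤ 3. For the lower bound, the 4 vertices {c, d, e, g} are pairwise adjacent, and any tree decomposition puts a clique entirely inside one bag — forcing width ≥ 3. Combining the bounds, tw(G) = 3.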